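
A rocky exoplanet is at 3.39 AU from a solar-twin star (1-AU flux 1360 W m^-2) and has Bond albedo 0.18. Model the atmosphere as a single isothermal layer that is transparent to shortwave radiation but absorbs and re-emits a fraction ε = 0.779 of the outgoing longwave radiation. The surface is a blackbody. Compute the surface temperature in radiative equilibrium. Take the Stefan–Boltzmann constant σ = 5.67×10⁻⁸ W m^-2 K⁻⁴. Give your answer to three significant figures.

By the inverse-square law, S = 1360/3.39² = 118.3 W m^-2.
At the top of the atmosphere, σT_e⁴ = S(1−α)/4 = 24.26 W m^-2, giving T_e = 143.8 K.
For a single slab of emissivity ε, T_s⁴ = 2T_e⁴/(2−ε); thus T_s = 143.8·(1.638)^(1/4) = 162.7 K.

163 K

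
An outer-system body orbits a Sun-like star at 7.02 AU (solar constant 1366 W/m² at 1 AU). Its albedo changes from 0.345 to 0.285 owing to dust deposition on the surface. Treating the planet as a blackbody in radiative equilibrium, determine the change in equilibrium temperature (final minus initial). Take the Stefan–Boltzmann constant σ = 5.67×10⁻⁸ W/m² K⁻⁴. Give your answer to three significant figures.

Irradiance scales as 1/d², so S = 1366 W/m² × (1/7.02)² = 27.72 W/m².
With α = 0.345, T₁ = 94.59 K.
Final:   T₂ = [S(1−0.285)/(4σ)]^(1/4) = 96.69 K.
ΔT = T₂ − T₁ = 2.096 K.

2.10 kelvin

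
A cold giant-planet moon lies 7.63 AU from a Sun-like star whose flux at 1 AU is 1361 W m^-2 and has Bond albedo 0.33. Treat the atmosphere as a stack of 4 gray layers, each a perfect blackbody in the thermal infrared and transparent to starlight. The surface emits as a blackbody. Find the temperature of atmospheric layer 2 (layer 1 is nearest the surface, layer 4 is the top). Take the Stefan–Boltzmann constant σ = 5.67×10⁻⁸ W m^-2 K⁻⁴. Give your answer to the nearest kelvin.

120 kelvin

By the inverse-square law, S = 1361/7.63² = 23.38 W m^-2.
The effective emission temperature is T_e = [S(1−α)/(4σ)]^¼ = 91.16 K.
Each opaque layer satisfies 2T_j⁴ = T_{j−1}⁴ + T_{j+1}⁴, giving T_k⁴ = (N+1−k)T_e⁴.
T_2 = (3)^(1/4)·91.16 = 120.0 K.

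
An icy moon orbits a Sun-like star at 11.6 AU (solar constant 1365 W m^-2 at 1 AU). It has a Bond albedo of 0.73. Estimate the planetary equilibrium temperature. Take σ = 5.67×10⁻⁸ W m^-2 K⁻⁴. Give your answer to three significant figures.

59.0 kelvin

Irradiance scales as 1/d², so S = 1365 W m^-2 × (1/11.6)² = 10.14 W m^-2.
Averaging over the sphere, the absorbed flux is S(1−α)/4 = 0.6847 W m^-2.
Balancing against σT⁴: T = (0.6847/5.67×10⁻⁸)^(1/4) = 58.95 K.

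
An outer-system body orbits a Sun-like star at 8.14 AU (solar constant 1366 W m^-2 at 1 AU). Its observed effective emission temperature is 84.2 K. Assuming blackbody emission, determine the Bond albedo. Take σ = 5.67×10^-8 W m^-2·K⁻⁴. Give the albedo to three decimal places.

0.447

Flux at the orbit: S = 1366/(8.14)² = 20.62 W m^-2.
From σT⁴ = S(1−α)/4 we invert for α: 1−α = 4σT⁴/S.
4σT⁴ = 4·5.67×10⁻⁸·(84.2)⁴ = 11.40 W m^-2.
Hence α = 1 − 11.40/20.62 = 0.4470.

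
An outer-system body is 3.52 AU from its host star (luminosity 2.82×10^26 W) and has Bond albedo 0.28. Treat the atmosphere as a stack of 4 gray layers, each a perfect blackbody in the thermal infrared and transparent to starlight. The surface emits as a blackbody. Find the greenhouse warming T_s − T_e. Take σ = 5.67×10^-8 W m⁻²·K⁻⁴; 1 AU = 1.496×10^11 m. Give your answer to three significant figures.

62.7 K

Orbital distance: d = 3.52 AU = 5.266×10^11 m.
Spreading L over a sphere of radius d: S = 2.82×10^26/(4π·5.27×10^11²) = 80.93 W m⁻².
OLR = S(1−α)/4 = 14.57 W m⁻²; the top layer radiates at T_e = 126.6 K.
T_s = (N+1)^(1/4)·T_e = 189.3 K.
Warming: T_s − T_e = 62.71 K.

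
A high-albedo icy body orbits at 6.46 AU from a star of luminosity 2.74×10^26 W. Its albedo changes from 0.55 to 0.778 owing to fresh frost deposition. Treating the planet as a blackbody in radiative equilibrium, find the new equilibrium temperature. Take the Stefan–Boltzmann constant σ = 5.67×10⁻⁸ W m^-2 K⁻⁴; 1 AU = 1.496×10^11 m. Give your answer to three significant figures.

d = 6.46 × 1.496×10^11 m = 9.664×10^11 m.
Flux at the orbit: S = L/(4πd²) = 2.74×10^26/(4π·(9.66×10^11)²) = 23.35 W m^-2.
With the new albedo, S(1−α₂)/4 = 1.296 W m^-2, so T₂ = 69.14 K.

69.1 K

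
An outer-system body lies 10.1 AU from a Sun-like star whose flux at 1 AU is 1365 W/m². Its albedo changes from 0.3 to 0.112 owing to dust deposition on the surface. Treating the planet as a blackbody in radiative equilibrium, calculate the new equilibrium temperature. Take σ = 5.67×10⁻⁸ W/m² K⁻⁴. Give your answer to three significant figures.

By the inverse-square law, S = 1365/10.1² = 13.38 W/m².
T₂ = [S(1−α₂)/(4σ)]^(1/4) = [13.38·0.888/(4σ)]^(1/4) = 85.08 K.

85.1 K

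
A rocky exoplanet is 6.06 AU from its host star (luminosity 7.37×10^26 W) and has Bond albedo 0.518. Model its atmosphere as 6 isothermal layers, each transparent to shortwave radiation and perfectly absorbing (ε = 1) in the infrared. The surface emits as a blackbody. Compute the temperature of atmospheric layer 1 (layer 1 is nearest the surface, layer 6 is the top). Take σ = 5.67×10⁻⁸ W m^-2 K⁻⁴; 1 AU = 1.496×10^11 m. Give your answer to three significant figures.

174 K

d = 6.06 × 1.496×10^11 m = 9.066×10^11 m.
Spreading L over a sphere of radius d: S = 7.37×10^26/(4π·9.07×10^11²) = 71.36 W m^-2.
The effective emission temperature is T_e = [S(1−α)/(4σ)]^¼ = 111.0 K.
Each opaque layer satisfies 2T_j⁴ = T_{j−1}⁴ + T_{j+1}⁴, giving T_k⁴ = (N+1−k)T_e⁴.
T_1 = (6)^(1/4)·111.0 = 173.7 K.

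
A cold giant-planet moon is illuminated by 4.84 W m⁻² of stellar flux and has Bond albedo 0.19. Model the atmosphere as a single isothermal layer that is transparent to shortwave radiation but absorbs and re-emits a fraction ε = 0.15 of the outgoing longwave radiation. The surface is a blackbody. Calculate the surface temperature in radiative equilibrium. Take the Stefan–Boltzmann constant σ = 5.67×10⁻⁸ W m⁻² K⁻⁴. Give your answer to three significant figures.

65.7 K

At the top of the atmosphere, σT_e⁴ = S(1−α)/4 = 0.9801 W m⁻², giving T_e = 64.48 K.
The surface balance (absorbed SW + ε·downward IR = σT_s⁴) with T_a⁴ = T_s⁴/2 reduces to T_s = T_e·[2/(2−ε)]^¼ = 65.75 K.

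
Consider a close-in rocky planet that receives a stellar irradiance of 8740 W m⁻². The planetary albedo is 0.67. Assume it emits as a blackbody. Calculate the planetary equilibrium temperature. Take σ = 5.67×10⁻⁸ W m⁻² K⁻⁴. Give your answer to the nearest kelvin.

Averaging over the sphere, the absorbed flux is S(1−α)/4 = 721.0 W m⁻².
In equilibrium σT⁴ equals this, so T = 335.8 K.

336 K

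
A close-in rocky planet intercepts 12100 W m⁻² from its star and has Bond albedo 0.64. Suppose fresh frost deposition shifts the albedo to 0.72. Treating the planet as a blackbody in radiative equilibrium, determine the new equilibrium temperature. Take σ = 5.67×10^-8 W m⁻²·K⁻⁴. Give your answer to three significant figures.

With the new albedo, S(1−α₂)/4 = 847.0 W m⁻², so T₂ = 349.6 K.

350 K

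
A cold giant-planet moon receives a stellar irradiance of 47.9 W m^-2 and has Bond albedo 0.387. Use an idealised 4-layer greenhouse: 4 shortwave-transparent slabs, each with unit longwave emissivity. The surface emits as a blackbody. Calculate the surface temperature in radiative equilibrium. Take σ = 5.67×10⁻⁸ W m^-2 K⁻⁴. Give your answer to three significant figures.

160 kelvin

OLR = S(1−α)/4 = 7.341 W m^-2; the top layer radiates at T_e = 106.7 K.
For an N-layer opaque stack, T_s⁴ = (N+1)T_e⁴, hence T_s = (5)^(1/4)×106.7 K = 159.5 K.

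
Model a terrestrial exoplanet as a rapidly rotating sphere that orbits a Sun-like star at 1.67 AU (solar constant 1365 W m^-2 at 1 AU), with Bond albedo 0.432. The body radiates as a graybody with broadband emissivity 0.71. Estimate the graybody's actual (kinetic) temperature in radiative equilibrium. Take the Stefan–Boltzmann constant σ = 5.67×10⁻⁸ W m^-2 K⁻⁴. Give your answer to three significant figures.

204 K

By the inverse-square law, S = 1365/1.67² = 489.4 W m^-2.
Averaging over the sphere, the absorbed flux is S(1−α)/4 = 69.50 W m^-2.
Radiative balance εσT⁴ = 69.50 gives T = [69.50/(0.71·σ)]^(1/4) = 203.8 K.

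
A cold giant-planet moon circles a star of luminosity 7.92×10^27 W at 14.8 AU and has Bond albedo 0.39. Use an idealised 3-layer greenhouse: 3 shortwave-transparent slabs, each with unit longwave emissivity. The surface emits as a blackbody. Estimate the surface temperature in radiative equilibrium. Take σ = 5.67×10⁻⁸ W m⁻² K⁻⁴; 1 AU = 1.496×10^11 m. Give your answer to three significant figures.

d = 14.8 × 1.496×10^11 m = 2.214×10^12 m.
Spreading L over a sphere of radius d: S = 7.92×10^27/(4π·2.21×10^12²) = 128.6 W m⁻².
Top-of-atmosphere balance: σT_e⁴ = S(1−α)/4 = 19.61 W m⁻² → T_e = 136.4 K.
For an N-layer opaque stack, T_s⁴ = (N+1)T_e⁴, hence T_s = (4)^(1/4)×136.4 K = 192.8 K.

193 kelvin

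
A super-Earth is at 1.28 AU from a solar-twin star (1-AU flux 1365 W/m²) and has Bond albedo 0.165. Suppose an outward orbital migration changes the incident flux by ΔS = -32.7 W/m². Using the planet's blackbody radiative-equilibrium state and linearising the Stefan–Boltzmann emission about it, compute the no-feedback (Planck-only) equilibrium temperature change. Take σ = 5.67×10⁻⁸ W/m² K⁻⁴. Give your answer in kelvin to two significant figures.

Irradiance scales as 1/d², so S = 1365 W/m² × (1/1.28)² = 833.1 W/m².
The baseline emission temperature is T_e = 235.3 K.
ΔF = Δ[S(1−α)]/4 = (1−0.165)·-32.7/4 = -6.826 W/m².
Planck response: λ_P = 4σT_e³ = 4·5.67×10⁻⁸·(235.3)³ = 2.956 W/m²/K.
Hence the no-feedback warming is ΔF/(4σT_e³) = -2.31 K.

-2.3 K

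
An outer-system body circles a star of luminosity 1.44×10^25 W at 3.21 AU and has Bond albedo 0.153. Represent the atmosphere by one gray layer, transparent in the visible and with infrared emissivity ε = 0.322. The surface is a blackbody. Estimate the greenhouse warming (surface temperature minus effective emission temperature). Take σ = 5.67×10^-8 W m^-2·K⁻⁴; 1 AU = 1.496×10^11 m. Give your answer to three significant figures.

2.94 K

d = 3.21 × 1.496×10^11 m = 4.802×10^11 m.
S = L/(4πd²) = 4.969 W m^-2.
Effective emission temperature (TOA balance): σT_e⁴ = S(1−α)/4 = 1.052 W m^-2 → T_e = 65.63 K.
The surface balance (absorbed SW + ε·downward IR = σT_s⁴) with T_a⁴ = T_s⁴/2 reduces to T_s = T_e·[2/(2−ε)]^¼ = 68.58 K.
Greenhouse warming: T_s − T_e = 2.945 K.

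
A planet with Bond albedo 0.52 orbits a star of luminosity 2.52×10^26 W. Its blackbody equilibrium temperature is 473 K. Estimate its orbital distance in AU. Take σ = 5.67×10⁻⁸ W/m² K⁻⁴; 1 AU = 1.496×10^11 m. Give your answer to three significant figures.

The flux needed for this T is 4σT⁴/(1−0.52) = 23650 W/m².
Then d = [L/(4πS)]^(1/2) = 2.912×10^10 m, i.e. 0.1946 AU.

0.195 AU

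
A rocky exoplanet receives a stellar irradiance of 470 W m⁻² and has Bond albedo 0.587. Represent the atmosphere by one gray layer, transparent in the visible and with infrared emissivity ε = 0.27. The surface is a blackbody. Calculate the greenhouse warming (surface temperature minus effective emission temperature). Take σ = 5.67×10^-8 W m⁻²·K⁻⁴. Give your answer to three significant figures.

6.32 K

The planet radiates to space at T_e = [S(1−α)/(4σ)]^(1/4) = 171.0 K.
The surface balance (absorbed SW + ε·downward IR = σT_s⁴) with T_a⁴ = T_s⁴/2 reduces to T_s = T_e·[2/(2−ε)]^¼ = 177.4 K.
Greenhouse warming: T_s − T_e = 6.315 K.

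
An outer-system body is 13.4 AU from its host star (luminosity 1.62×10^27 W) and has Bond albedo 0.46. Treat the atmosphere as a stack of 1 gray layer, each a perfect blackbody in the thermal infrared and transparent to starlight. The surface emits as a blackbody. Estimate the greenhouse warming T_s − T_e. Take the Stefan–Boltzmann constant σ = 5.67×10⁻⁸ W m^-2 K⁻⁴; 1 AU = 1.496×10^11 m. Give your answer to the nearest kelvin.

18 K

d = 13.4 × 1.496×10^11 m = 2.005×10^12 m.
Spreading L over a sphere of radius d: S = 1.62×10^27/(4π·2.00×10^12²) = 32.08 W m^-2.
OLR = S(1−α)/4 = 4.331 W m^-2; the top layer radiates at T_e = 93.49 K.
Surface: T_s = (2)^¼·T_e = 111.2 K.
Warming: T_s − T_e = 17.69 K.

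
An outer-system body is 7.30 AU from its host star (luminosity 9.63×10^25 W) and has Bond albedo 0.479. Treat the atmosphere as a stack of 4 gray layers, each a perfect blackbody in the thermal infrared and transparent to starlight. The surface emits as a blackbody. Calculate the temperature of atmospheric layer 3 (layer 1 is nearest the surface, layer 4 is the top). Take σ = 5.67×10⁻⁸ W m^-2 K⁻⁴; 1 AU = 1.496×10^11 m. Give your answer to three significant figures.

d = 7.30 × 1.496×10^11 m = 1.092×10^12 m.
S = L/(4πd²) = 6.426 W m^-2.
OLR = S(1−α)/4 = 0.8369 W m^-2; the top layer radiates at T_e = 61.98 K.
In the N-layer model, layer k (counted from the surface) has T_k = (N+1−k)^(1/4)·T_e.
T_3 = (2)^(1/4)·61.98 = 73.71 K.

73.7 K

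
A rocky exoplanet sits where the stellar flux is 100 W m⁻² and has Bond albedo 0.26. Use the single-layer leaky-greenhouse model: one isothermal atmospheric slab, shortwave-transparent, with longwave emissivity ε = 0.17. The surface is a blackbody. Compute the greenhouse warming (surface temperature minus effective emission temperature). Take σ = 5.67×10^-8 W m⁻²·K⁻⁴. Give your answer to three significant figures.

3.02 kelvin

At the top of the atmosphere, σT_e⁴ = S(1−α)/4 = 18.50 W m⁻², giving T_e = 134.4 K.
Surface balance with a leaky layer gives σT_s⁴ = σT_e⁴·2/(2−ε), so T_s = T_e·[2/(2−0.17)]^(1/4) = 137.4 K.
Greenhouse warming: T_s − T_e = 3.018 K.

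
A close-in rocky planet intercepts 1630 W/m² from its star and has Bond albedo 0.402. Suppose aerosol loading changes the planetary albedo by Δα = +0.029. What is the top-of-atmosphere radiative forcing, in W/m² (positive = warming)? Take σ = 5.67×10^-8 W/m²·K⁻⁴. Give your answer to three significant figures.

ΔF = −(S/4)Δα = −(1630/4)×(+0.029) = -11.82 W/m².

-11.8 W/m²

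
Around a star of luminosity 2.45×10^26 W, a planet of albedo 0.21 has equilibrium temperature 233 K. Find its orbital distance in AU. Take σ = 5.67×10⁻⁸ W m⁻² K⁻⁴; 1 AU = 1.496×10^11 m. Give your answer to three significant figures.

Required flux: S = 4σT⁴/(1−α) = 846.1 W m⁻².
Then d = [L/(4πS)]^(1/2) = 1.518×10^11 m, i.e. 1.015 AU.

1.01 AU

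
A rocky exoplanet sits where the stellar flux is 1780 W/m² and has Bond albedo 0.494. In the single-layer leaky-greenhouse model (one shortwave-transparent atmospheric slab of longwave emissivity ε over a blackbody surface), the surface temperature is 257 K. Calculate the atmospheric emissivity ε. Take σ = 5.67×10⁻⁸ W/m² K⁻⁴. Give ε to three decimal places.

TOA balance gives T_e = 251.0 K.
T_s⁴ = T_e⁴·2/(2−ε) → ε = 2 − 2(T_e/T_s)⁴ = 2 − 2·(251.0/257)⁴ = 0.1794.

0.179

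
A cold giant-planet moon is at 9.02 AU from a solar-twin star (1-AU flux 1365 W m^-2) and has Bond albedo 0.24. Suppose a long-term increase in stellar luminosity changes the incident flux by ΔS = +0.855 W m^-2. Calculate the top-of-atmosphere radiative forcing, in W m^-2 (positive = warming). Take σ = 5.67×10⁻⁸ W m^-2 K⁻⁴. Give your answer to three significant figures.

By the inverse-square law, S = 1365/9.02² = 16.78 W m^-2.
ΔF = Δ[S(1−α)]/4 = (1−0.24)·+0.855/4 = 0.1625 W m^-2.

0.162 W m^-2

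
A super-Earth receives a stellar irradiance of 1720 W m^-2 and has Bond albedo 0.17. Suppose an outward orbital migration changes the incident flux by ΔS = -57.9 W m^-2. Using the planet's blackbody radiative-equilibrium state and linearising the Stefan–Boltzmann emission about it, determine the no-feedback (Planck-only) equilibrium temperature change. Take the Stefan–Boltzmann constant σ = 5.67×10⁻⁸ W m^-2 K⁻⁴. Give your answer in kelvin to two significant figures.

Reference equilibrium: T_e = [S(1−α)/(4σ)]^(1/4) = 281.7 K.
ΔF = Δ[S(1−α)]/4 = (1−0.17)·-57.9/4 = -12.01 W m^-2.
The Planck feedback parameter is 4σT_e³ = 5.068 W m^-2/K.
Hence the no-feedback warming is ΔF/(4σT_e³) = -2.37 K.

-2.4 kelvin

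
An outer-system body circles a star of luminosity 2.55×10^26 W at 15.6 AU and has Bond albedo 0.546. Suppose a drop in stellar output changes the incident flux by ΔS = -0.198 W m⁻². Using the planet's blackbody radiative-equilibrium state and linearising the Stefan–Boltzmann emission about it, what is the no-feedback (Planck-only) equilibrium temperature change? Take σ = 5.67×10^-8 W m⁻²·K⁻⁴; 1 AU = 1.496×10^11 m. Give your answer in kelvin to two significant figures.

-0.69 kelvin

d = 15.6 × 1.496×10^11 m = 2.334×10^12 m.
Spreading L over a sphere of radius d: S = 2.55×10^26/(4π·2.33×10^12²) = 3.726 W m⁻².
The baseline emission temperature is T_e = 52.26 K.
TOA radiative forcing: ΔF = (1−α)ΔS/4 = 0.454·(-0.198)/4 = -0.02247 W m⁻².
Planck response: λ_P = 4σT_e³ = 4·5.67×10⁻⁸·(52.26)³ = 0.03237 W m⁻²/K.
ΔT₀ = ΔF/λ_P = -0.02247/0.03237 = -0.694 K.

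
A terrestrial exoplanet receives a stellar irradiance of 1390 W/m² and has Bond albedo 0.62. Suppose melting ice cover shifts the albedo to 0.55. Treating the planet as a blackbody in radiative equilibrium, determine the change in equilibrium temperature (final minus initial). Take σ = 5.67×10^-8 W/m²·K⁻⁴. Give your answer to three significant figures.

9.48 kelvin

Initial: T₁ = [S(1−0.62)/(4σ)]^(1/4) = 219.7 K.
After:  T₂ = [1390·0.45/(4σ)]^(1/4) = 229.2 K.
Change: 229.2 − 219.7 = 9.485 K.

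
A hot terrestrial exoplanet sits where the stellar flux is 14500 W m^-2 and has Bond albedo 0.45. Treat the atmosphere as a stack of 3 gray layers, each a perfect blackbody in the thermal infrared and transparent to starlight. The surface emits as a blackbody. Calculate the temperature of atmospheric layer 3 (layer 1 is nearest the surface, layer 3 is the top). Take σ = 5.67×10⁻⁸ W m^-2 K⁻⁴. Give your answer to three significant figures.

433 kelvin

Top-of-atmosphere balance: σT_e⁴ = S(1−α)/4 = 1994 W m^-2 → T_e = 433.0 K.
Each opaque layer satisfies 2T_j⁴ = T_{j−1}⁴ + T_{j+1}⁴, giving T_k⁴ = (N+1−k)T_e⁴.
With k = 3: T_3 = (3+1−3)^¼·433.0 K = 433.0 K.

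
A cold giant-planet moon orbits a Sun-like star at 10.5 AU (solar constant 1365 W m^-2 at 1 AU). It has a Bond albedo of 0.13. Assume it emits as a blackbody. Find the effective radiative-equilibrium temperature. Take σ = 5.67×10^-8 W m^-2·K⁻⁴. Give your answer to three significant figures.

83.0 kelvin

Irradiance scales as 1/d², so S = 1365 W m^-2 × (1/10.5)² = 12.38 W m^-2.
Absorbed flux (global mean): S(1−α)/4 = 12.38·0.87/4 = 2.693 W m^-2.
Set σT⁴ = 2.693 → T = (2.693/σ)^(1/4) = 83.02 K.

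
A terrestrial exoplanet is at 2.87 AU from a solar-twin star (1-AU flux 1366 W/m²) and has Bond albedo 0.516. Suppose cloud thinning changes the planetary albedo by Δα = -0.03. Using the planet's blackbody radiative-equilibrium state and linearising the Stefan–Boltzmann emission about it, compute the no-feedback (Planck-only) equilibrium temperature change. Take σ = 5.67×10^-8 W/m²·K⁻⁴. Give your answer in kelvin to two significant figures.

Flux at the orbit: S = 1366/(2.87)² = 165.8 W/m².
The baseline emission temperature is T_e = 137.2 K.
The change in absorbed flux is Δ[S(1−α)/4] = −SΔα/4 = 1.244 W/m².
Planck response: λ_P = 4σT_e³ = 4·5.67×10⁻⁸·(137.2)³ = 0.5852 W/m²/K.
ΔT₀ = ΔF/λ_P = 1.244/0.5852 = 2.13 K.

2.1 K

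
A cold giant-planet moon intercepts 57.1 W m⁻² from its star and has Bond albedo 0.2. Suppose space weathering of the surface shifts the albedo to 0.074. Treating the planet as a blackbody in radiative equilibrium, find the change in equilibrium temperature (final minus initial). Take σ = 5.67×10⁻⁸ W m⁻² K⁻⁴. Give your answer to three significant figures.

4.44 kelvin

Before: T₁ = [57.10·0.8/(4σ)]^(1/4) = 119.1 K.
With α = 0.074, T₂ = 123.6 K.
Change: 123.6 − 119.1 = 4.437 K.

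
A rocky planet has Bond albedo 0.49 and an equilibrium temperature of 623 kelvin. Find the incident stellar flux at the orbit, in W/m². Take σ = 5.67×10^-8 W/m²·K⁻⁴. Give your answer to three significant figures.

67000 W/m²

Invert the energy balance for S: S = 4σT⁴/(1−α).
The emitted flux is σT⁴ = 8542 W/m².
S = 4·8542/0.51 = 66990 W/m².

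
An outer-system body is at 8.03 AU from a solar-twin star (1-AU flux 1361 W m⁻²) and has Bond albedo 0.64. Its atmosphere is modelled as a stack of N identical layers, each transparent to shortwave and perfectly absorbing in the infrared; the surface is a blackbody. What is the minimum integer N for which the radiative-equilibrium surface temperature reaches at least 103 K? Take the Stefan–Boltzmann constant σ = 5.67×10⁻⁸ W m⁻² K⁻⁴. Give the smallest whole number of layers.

By the inverse-square law, S = 1361/8.03² = 21.11 W m⁻².
Top-of-atmosphere balance: σT_e⁴ = S(1−α)/4 = 1.900 W m⁻² → T_e = 76.08 K.
Need (N+1)T_e⁴ ≥ T_s⁴, i.e. N+1 ≥ (103/76.08)⁴ = 3.359.
The minimum whole number is N = 3.

3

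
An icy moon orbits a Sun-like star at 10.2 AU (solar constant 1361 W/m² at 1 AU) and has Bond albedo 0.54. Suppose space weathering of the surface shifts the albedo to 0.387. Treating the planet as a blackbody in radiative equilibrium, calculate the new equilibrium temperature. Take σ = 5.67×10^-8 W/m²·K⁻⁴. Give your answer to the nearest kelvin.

Flux at the orbit: S = 1361/(10.2)² = 13.08 W/m².
With the new albedo, S(1−α₂)/4 = 2.005 W/m², so T₂ = 77.11 K.

77 K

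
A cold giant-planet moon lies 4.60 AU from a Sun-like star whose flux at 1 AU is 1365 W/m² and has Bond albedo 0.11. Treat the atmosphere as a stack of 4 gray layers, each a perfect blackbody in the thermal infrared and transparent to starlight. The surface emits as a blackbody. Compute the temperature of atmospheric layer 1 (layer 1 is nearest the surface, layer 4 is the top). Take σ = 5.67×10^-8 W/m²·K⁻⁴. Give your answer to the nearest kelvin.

Irradiance scales as 1/d², so S = 1365 W/m² × (1/4.60)² = 64.51 W/m².
Top-of-atmosphere balance: σT_e⁴ = S(1−α)/4 = 14.35 W/m² → T_e = 126.1 K.
In the N-layer model, layer k (counted from the surface) has T_k = (N+1−k)^(1/4)·T_e.
T_1 = (4)^(1/4)·126.1 = 178.4 K.

178 kelvin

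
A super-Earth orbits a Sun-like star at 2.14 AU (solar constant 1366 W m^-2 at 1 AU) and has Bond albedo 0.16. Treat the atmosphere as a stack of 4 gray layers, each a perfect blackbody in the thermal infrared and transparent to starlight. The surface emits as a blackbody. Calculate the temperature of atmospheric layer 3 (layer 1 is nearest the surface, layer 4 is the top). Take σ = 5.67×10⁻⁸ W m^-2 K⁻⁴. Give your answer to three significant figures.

Flux at the orbit: S = 1366/(2.14)² = 298.3 W m^-2.
OLR = S(1−α)/4 = 62.64 W m^-2; the top layer radiates at T_e = 182.3 K.
Each opaque layer satisfies 2T_j⁴ = T_{j−1}⁴ + T_{j+1}⁴, giving T_k⁴ = (N+1−k)T_e⁴.
T_3 = (2)^(1/4)·182.3 = 216.8 K.

217 kelvin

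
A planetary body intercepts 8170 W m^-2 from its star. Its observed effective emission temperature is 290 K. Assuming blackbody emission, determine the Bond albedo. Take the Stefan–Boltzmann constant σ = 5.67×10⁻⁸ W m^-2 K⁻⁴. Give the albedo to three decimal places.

From σT⁴ = S(1−α)/4 we invert for α: 1−α = 4σT⁴/S.
σT⁴ = 401.0 W m^-2, so 4σT⁴ = 1604 W m^-2.
Hence α = 1 − 1604/8170 = 0.8037.

0.804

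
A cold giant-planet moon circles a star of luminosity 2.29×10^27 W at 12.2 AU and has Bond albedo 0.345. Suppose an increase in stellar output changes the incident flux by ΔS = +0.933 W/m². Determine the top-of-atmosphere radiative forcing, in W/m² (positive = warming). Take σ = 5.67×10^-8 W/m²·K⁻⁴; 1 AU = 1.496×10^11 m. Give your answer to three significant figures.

Orbital distance: d = 12.2 AU = 1.825×10^12 m.
Spreading L over a sphere of radius d: S = 2.29×10^27/(4π·1.83×10^12²) = 54.71 W/m².
ΔF = Δ[S(1−α)]/4 = (1−0.345)·+0.933/4 = 0.1528 W/m².

0.153 W/m²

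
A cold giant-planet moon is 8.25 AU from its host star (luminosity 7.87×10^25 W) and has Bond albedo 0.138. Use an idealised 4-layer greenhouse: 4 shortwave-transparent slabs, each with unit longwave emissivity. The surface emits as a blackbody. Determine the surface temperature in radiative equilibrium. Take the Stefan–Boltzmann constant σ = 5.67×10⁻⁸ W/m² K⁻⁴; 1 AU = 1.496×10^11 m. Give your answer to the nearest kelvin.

Orbital distance: d = 8.25 AU = 1.234×10^12 m.
Flux at the orbit: S = L/(4πd²) = 7.87×10^25/(4π·(1.23×10^12)²) = 4.111 W/m².
The effective emission temperature is T_e = [S(1−α)/(4σ)]^¼ = 62.87 K.
Layer-by-layer balance gives σT_s⁴ = (N+1)σT_e⁴, so T_s = 5^¼·62.87 = 94.02 K.

94 K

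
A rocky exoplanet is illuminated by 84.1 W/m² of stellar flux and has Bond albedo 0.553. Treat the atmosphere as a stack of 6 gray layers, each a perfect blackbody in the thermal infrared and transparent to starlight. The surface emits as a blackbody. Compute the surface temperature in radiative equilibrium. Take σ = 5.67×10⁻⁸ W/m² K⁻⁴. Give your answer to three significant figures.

The effective emission temperature is T_e = [S(1−α)/(4σ)]^¼ = 113.5 K.
For an N-layer opaque stack, T_s⁴ = (N+1)T_e⁴, hence T_s = (7)^(1/4)×113.5 K = 184.6 K.

185 kelvin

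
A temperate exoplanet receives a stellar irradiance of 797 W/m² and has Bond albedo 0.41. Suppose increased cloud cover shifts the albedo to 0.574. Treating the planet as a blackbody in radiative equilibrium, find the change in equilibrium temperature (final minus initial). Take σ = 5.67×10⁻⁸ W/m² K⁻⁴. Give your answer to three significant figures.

-16.7 K

Initial: T₁ = [S(1−0.41)/(4σ)]^(1/4) = 213.4 K.
Final:   T₂ = [S(1−0.574)/(4σ)]^(1/4) = 196.7 K.
Change: 196.7 − 213.4 = -16.69 K.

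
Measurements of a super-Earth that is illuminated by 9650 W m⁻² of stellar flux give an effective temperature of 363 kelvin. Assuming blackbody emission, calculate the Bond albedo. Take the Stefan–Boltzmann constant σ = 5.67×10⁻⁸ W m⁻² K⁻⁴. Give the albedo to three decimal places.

0.592

From σT⁴ = S(1−α)/4 we invert for α: 1−α = 4σT⁴/S.
4σT⁴ = 4·5.67×10⁻⁸·(363)⁴ = 3938 W m⁻².
Hence α = 1 − 3938/9650 = 0.5919.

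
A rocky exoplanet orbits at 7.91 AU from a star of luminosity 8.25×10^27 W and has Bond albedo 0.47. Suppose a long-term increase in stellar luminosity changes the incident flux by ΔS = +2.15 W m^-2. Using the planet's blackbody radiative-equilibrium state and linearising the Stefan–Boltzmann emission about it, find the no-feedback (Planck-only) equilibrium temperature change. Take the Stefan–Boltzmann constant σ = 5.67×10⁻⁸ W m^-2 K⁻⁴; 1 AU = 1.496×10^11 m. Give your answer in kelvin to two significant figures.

Orbital distance: d = 7.91 AU = 1.183×10^12 m.
Spreading L over a sphere of radius d: S = 8.25×10^27/(4π·1.18×10^12²) = 468.8 W m^-2.
Unperturbed T_e = [468.8·(1−0.47)/(4σ)]^¼ = 181.9 K.
TOA radiative forcing: ΔF = (1−α)ΔS/4 = 0.53·(+2.15)/4 = 0.2849 W m^-2.
Planck response: λ_P = 4σT_e³ = 4·5.67×10⁻⁸·(181.9)³ = 1.366 W m^-2/K.
So ΔT₀ = 0.2849/1.366 = 0.209 K.

0.21 kelvin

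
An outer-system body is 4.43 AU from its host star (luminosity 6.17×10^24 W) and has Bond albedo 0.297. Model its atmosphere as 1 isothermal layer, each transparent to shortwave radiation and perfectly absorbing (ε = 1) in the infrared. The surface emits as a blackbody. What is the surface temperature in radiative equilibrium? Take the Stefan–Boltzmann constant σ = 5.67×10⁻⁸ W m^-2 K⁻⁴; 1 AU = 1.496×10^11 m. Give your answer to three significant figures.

d = 4.43 × 1.496×10^11 m = 6.627×10^11 m.
Flux at the orbit: S = L/(4πd²) = 6.17×10^24/(4π·(6.63×10^11)²) = 1.118 W m^-2.
Top-of-atmosphere balance: σT_e⁴ = S(1−α)/4 = 0.1965 W m^-2 → T_e = 43.14 K.
With N = 1 opaque layers, T_s = (N+1)^(1/4)·T_e = 2^(1/4)·43.14 = 51.31 K.

51.3 K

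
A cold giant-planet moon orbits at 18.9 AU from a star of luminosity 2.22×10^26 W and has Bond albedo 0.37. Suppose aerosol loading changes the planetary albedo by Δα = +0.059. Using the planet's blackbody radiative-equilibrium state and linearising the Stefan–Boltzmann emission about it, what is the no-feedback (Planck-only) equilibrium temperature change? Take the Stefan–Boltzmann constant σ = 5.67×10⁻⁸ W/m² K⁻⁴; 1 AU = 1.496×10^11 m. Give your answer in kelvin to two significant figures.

-1.2 K

d = 18.9 × 1.496×10^11 m = 2.827×10^12 m.
S = L/(4πd²) = 2.210 W/m².
Unperturbed T_e = [2.210·(1−0.37)/(4σ)]^¼ = 49.78 K.
ΔF = −(S/4)Δα = −(2.210/4)×(+0.059) = -0.03259 W/m².
The Planck feedback parameter is 4σT_e³ = 0.02797 W/m²/K.
ΔT₀ = ΔF/λ_P = -0.03259/0.02797 = -1.17 K.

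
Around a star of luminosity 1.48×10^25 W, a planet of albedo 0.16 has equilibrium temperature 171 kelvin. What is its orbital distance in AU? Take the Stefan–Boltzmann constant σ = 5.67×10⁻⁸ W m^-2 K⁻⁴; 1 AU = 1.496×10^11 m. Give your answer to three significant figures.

The flux needed for this T is 4σT⁴/(1−0.16) = 230.9 W m^-2.
Then d = [L/(4πS)]^(1/2) = 7.143×10^10 m, i.e. 0.4774 AU.

0.477 AU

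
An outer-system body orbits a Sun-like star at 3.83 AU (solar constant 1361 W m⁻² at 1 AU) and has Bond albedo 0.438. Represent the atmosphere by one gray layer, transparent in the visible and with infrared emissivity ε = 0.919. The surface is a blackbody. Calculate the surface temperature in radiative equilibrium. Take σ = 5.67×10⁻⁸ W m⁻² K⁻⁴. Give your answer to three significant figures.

By the inverse-square law, S = 1361/3.83² = 92.78 W m⁻².
The planet radiates to space at T_e = [S(1−α)/(4σ)]^(1/4) = 123.1 K.
Surface balance with a leaky layer gives σT_s⁴ = σT_e⁴·2/(2−ε), so T_s = T_e·[2/(2−0.919)]^(1/4) = 143.6 K.

144 K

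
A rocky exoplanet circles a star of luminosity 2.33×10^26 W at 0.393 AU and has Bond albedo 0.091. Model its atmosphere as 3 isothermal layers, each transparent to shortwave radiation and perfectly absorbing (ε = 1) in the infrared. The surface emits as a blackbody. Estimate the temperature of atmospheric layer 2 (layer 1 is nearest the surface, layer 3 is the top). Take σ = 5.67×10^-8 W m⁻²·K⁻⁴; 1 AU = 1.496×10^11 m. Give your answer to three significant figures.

Orbital distance: d = 0.393 AU = 5.879×10^10 m.
Spreading L over a sphere of radius d: S = 2.33×10^26/(4π·5.88×10^10²) = 5364 W m⁻².
The effective emission temperature is T_e = [S(1−α)/(4σ)]^¼ = 382.9 K.
The net upward flux σT_e⁴ is constant between every pair of levels, so T_k⁴ = (N+1−k)T_e⁴.
T_2 = (2)^(1/4)·382.9 = 455.4 K.

455 K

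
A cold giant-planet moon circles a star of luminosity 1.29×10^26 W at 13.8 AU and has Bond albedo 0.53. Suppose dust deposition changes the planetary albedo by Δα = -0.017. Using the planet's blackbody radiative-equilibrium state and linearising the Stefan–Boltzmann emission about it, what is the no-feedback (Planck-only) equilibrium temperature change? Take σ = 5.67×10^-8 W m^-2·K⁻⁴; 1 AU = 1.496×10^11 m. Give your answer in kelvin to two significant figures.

Orbital distance: d = 13.8 AU = 2.064×10^12 m.
Flux at the orbit: S = L/(4πd²) = 1.29×10^26/(4π·(2.06×10^12)²) = 2.409 W m^-2.
Reference equilibrium: T_e = [S(1−α)/(4σ)]^(1/4) = 47.27 K.
TOA radiative forcing: ΔF = −S·Δα/4 = −2.409·(-0.017)/4 = 0.01024 W m^-2.
The Planck feedback parameter is 4σT_e³ = 0.02395 W m^-2/K.
ΔT₀ = ΔF/λ_P = 0.01024/0.02395 = 0.427 K.

0.43 K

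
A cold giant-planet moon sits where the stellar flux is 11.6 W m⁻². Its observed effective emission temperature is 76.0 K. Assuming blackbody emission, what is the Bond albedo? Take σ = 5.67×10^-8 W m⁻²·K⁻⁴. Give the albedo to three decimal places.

0.348

From σT⁴ = S(1−α)/4 we invert for α: 1−α = 4σT⁴/S.
σT⁴ = 1.892 W m⁻², so 4σT⁴ = 7.567 W m⁻².
1−α = 7.567/11.60 = 0.6523, so α = 0.3477.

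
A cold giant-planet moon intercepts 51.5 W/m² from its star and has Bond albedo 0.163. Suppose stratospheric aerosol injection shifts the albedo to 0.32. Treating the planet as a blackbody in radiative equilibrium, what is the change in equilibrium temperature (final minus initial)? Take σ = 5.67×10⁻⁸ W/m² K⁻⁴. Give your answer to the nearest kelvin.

Initial: T₁ = [S(1−0.163)/(4σ)]^(1/4) = 117.4 K.
After:  T₂ = [51.50·0.68/(4σ)]^(1/4) = 111.5 K.
ΔT = T₂ − T₁ = -5.942 K.

-6 K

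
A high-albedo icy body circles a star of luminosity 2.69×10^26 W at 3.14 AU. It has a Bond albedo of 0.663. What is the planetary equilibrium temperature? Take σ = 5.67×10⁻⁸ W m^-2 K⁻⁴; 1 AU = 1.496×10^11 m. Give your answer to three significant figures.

Orbital distance: d = 3.14 AU = 4.697×10^11 m.
Flux at the orbit: S = L/(4πd²) = 2.69×10^26/(4π·(4.70×10^11)²) = 97.01 W m^-2.
Absorbed flux (global mean): S(1−α)/4 = 97.01·0.337/4 = 8.173 W m^-2.
In equilibrium σT⁴ equals this, so T = 109.6 K.

110 K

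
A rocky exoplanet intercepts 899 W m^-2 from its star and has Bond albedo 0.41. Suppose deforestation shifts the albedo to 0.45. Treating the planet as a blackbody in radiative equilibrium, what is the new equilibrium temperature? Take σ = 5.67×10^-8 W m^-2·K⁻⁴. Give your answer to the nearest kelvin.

T₂ = [S(1−α₂)/(4σ)]^(1/4) = [899.0·0.55/(4σ)]^(1/4) = 216.1 K.

216 K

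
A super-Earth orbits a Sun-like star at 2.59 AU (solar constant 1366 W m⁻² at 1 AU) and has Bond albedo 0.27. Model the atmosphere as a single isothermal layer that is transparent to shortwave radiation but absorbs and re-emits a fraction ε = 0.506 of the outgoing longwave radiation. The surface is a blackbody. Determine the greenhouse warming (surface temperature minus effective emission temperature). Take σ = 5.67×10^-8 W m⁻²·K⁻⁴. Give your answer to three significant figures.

12.1 K

Flux at the orbit: S = 1366/(2.59)² = 203.6 W m⁻².
At the top of the atmosphere, σT_e⁴ = S(1−α)/4 = 37.16 W m⁻², giving T_e = 160.0 K.
Surface balance with a leaky layer gives σT_s⁴ = σT_e⁴·2/(2−ε), so T_s = T_e·[2/(2−0.506)]^(1/4) = 172.1 K.
Greenhouse warming: T_s − T_e = 12.10 K.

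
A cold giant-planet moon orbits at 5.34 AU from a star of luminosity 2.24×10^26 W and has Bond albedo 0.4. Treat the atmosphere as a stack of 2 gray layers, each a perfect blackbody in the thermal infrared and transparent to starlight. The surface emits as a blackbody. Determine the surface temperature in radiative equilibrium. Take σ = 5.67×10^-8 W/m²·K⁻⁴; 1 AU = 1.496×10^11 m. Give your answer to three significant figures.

Orbital distance: d = 5.34 AU = 7.989×10^11 m.
S = L/(4πd²) = 27.93 W/m².
The effective emission temperature is T_e = [S(1−α)/(4σ)]^¼ = 92.72 K.
Layer-by-layer balance gives σT_s⁴ = (N+1)σT_e⁴, so T_s = 3^¼·92.72 = 122.0 K.

122 kelvin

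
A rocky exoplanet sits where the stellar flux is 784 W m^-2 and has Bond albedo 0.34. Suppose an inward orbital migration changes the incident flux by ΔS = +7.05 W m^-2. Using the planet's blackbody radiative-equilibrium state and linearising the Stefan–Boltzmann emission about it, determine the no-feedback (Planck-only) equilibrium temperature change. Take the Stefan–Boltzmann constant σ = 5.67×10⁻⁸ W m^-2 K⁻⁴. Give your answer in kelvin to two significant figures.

The baseline emission temperature is T_e = 218.6 K.
TOA radiative forcing: ΔF = (1−α)ΔS/4 = 0.66·(+7.05)/4 = 1.163 W m^-2.
The Planck feedback parameter is 4σT_e³ = 2.368 W m^-2/K.
So ΔT₀ = 1.163/2.368 = 0.491 K.

0.49 kelvin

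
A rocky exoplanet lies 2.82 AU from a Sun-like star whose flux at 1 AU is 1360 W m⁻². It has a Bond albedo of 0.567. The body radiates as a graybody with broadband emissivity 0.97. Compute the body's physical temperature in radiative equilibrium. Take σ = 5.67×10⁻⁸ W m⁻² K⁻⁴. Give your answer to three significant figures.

Irradiance scales as 1/d², so S = 1360 W m⁻² × (1/2.82)² = 171.0 W m⁻².
The planet absorbs (1−α)S over its disc πR² and re-emits over 4πR², so the mean absorbed flux is (1−0.567)·171.0/4 = 18.51 W m⁻².
Equating to εσT⁴ with ε = 0.97: T = (18.51/0.97σ)^(1/4) = 135.4 K.

135 K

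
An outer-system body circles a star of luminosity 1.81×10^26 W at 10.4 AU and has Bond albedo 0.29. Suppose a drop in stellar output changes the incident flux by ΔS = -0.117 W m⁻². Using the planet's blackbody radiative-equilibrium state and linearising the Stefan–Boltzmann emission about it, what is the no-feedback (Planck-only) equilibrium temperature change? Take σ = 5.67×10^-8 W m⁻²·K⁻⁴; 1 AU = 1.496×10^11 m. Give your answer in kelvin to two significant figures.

-0.32 K

d = 10.4 × 1.496×10^11 m = 1.556×10^12 m.
Flux at the orbit: S = L/(4πd²) = 1.81×10^26/(4π·(1.56×10^12)²) = 5.950 W m⁻².
The baseline emission temperature is T_e = 65.70 K.
ΔF = Δ[S(1−α)]/4 = (1−0.29)·-0.117/4 = -0.02077 W m⁻².
Planck response: λ_P = 4σT_e³ = 4·5.67×10⁻⁸·(65.70)³ = 0.06431 W m⁻²/K.
So ΔT₀ = -0.02077/0.06431 = -0.323 K.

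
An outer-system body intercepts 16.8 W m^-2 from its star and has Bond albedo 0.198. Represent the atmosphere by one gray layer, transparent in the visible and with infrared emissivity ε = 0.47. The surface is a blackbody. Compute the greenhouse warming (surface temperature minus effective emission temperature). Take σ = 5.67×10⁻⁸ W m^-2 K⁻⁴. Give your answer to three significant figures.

Effective emission temperature (TOA balance): σT_e⁴ = S(1−α)/4 = 3.368 W m^-2 → T_e = 87.79 K.
The surface balance (absorbed SW + ε·downward IR = σT_s⁴) with T_a⁴ = T_s⁴/2 reduces to T_s = T_e·[2/(2−ε)]^¼ = 93.87 K.
T_s − T_e = 93.87 − 87.79 = 6.081 K.

6.08 kelvin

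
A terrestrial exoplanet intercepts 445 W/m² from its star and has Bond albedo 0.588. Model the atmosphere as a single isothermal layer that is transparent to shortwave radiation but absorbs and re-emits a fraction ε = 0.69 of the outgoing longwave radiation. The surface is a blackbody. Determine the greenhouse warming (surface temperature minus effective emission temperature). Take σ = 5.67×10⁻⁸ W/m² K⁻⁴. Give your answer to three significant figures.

At the top of the atmosphere, σT_e⁴ = S(1−α)/4 = 45.84 W/m², giving T_e = 168.6 K.
Surface balance with a leaky layer gives σT_s⁴ = σT_e⁴·2/(2−ε), so T_s = T_e·[2/(2−0.69)]^(1/4) = 187.4 K.
Greenhouse warming: T_s − T_e = 18.81 K.

18.8 K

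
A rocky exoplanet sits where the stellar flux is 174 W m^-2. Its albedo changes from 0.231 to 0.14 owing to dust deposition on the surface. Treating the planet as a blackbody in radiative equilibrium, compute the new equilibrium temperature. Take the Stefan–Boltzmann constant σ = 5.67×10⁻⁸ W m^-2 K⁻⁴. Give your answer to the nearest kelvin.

With the new albedo, S(1−α₂)/4 = 37.41 W m^-2, so T₂ = 160.3 K.

160 K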